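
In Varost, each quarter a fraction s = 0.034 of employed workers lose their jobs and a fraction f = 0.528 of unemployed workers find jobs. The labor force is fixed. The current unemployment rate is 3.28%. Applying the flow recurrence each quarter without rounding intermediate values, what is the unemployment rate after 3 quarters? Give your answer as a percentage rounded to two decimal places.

With a fixed labor force, u_{t+1} = u_t + s·(1−u_t) − f·u_t = u_t·(1−s−f) + s.
Here 1−s−f = 0.438 and s = 0.034.
u_1 = 0.032800 × 0.438 + 0.034 = 0.048366.
u_2 = 0.048366 × 0.438 + 0.034 = 0.055184.
u_3 = 0.055184 × 0.438 + 0.034 = 0.058171.

Unemployment rate after three quarters ≈ 5.82%.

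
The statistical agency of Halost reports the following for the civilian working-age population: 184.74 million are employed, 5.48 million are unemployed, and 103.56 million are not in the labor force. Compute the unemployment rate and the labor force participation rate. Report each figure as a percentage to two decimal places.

Labor force = employed + unemployed = 184.74 + 5.48 = 190.22 million.
Working-age population = 190.22 + 103.56 = 293.78 million.
Unemployment rate = 5.48 / 190.22 = 2.88%.
Labor force participation rate = 190.22 / 293.78 = 64.75%.

Unemployment rate ≈ 2.88%; labor force participation rate ≈ 64.75%.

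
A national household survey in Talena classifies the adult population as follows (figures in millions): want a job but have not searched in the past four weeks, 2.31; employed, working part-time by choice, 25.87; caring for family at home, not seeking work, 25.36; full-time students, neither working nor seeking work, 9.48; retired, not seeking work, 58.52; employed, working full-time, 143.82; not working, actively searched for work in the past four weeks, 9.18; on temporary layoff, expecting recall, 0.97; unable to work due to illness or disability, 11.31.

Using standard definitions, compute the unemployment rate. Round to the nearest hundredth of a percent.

Employed = 25.87 + 143.82 = 169.69 million.
Unemployed = 9.18 + 0.97 = 10.15 million (jobless and actively searching, or on temporary layoff).
Labor force = 169.69 + 10.15 = 179.84 million.
Unemployment rate = 10.15 / 179.84 = 5.64%.

Unemployment rate ≈ 5.64%.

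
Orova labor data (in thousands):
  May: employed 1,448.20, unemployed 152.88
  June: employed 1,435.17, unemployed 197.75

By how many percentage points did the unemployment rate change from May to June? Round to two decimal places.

The unemployment rate changed by +2.56 percentage points.

May: labor force = 1,448.20 + 152.88 = 1,601.08; u = 152.88/1,601.08 = 9.55%.
June: labor force = 1,435.17 + 197.75 = 1,632.92; u = 197.75/1,632.92 = 12.11%.
Change = 12.11% − 9.55% = +2.56 pp.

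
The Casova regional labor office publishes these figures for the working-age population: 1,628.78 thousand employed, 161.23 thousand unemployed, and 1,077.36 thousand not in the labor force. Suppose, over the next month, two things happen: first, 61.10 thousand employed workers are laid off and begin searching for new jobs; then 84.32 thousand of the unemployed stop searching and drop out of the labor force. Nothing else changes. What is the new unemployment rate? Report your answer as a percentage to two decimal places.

New unemployment rate ≈ 8.09%.

Initially, labor force = 1,628.78 + 161.23 = 1,790.01 thousand, so u = 161.23/1,790.01 = 9.01%.
After the first change, employed falls and unemployed rises by 61.10; labor force unchanged → E = 1,567.68, U = 222.33, labor force = 1,790.01 thousand.
After the second change, unemployed and labor force both fall by 84.32 → E = 1,567.68, U = 138.01, labor force = 1,705.69 thousand.
New unemployment rate = 138.01 / 1,705.69 = 8.09%.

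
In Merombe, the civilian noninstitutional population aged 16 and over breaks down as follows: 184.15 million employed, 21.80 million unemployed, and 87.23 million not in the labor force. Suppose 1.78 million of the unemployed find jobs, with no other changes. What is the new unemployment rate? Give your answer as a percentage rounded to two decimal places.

Initially, labor force = 184.15 + 21.80 = 205.95 million, so u = 21.80/205.95 = 10.59%.
After the change, unemployed falls and employed rises by 1.78; labor force unchanged → E = 185.93, U = 20.02, labor force = 205.95 million.
New unemployment rate = 20.02 / 205.95 = 9.72%.

New unemployment rate ≈ 9.72%.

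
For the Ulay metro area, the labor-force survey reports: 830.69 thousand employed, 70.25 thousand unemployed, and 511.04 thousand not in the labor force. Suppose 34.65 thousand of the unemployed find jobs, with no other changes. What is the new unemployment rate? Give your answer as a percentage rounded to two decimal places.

Initially, labor force = 830.69 + 70.25 = 900.94 thousand, so u = 70.25/900.94 = 7.80%.
After the change, unemployed falls and employed rises by 34.65; labor force unchanged → E = 865.34, U = 35.60, labor force = 900.94 thousand.
New unemployment rate = 35.60 / 900.94 = 3.95%.

New unemployment rate ≈ 3.95%.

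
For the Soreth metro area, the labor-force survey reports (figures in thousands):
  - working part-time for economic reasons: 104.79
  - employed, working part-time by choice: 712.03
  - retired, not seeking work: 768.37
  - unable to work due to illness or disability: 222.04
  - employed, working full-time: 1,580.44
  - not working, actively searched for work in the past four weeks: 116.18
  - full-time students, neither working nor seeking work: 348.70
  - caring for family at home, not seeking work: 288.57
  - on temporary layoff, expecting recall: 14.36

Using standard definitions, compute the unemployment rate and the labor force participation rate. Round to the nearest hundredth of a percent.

Employed = 104.79 + 712.03 + 1,580.44 = 2,397.26 thousand (anyone who worked, including part-time for economic reasons, counts as employed).
Unemployed = 116.18 + 14.36 = 130.54 thousand (jobless and actively searching, or on temporary layoff).
Labor force = 2,397.26 + 130.54 = 2,527.80 thousand.
Not in labor force = 768.37 + 222.04 + 348.70 + 288.57 = 1,627.68 thousand (those not working and not actively searching are outside the labor force).
Civilian working-age population = 2,527.80 + 1,627.68 = 4,155.48 thousand.
Unemployment rate = 130.54 / 2,527.80 = 5.16%.
Labor force participation rate = 2,527.80 / 4,155.48 = 60.83%.

Unemployment rate ≈ 5.16%; labor force participation rate ≈ 60.83%.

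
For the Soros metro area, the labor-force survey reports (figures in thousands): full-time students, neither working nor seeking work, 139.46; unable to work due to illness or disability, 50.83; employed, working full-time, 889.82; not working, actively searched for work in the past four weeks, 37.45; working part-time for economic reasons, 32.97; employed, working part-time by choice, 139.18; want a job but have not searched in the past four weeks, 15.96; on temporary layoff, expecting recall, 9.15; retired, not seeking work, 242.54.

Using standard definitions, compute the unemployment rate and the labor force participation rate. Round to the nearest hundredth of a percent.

Employed = 889.82 + 32.97 + 139.18 = 1,061.97 thousand (anyone who worked, including part-time for economic reasons, counts as employed).
Unemployed = 37.45 + 9.15 = 46.60 thousand (jobless and actively searching, or on temporary layoff).
Labor force = 1,061.97 + 46.60 = 1,108.57 thousand.
Not in labor force = 139.46 + 50.83 + 15.96 + 242.54 = 448.79 thousand (those not working and not actively searching are outside the labor force — including those who want a job but have given up searching).
Civilian working-age population = 1,108.57 + 448.79 = 1,557.36 thousand.
Unemployment rate = 46.60 / 1,108.57 = 4.20%.
Labor force participation rate = 1,108.57 / 1,557.36 = 71.18%.

Unemployment rate ≈ 4.20%; labor force participation rate ≈ 71.18%.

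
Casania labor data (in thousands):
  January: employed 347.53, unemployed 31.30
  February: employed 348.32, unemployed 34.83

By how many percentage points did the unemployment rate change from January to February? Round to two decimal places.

January: labor force = 347.53 + 31.30 = 378.83; u = 31.30/378.83 = 8.26%.
February: labor force = 348.32 + 34.83 = 383.15; u = 34.83/383.15 = 9.09%.
Change = 9.09% − 8.26% = +0.83 pp.

The unemployment rate changed by +0.83 percentage points.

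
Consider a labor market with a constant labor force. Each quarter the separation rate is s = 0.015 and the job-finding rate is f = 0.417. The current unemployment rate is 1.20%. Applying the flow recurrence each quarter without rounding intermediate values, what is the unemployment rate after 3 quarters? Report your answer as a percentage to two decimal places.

With a fixed labor force, u_{t+1} = u_t + s·(1−u_t) − f·u_t = u_t·(1−s−f) + s.
Here 1−s−f = 0.568 and s = 0.015.
u_1 = 0.012000 × 0.568 + 0.015 = 0.021816.
u_2 = 0.021816 × 0.568 + 0.015 = 0.027391.
u_3 = 0.027391 × 0.568 + 0.015 = 0.030558.

Unemployment rate after three quarters ≈ 3.06%.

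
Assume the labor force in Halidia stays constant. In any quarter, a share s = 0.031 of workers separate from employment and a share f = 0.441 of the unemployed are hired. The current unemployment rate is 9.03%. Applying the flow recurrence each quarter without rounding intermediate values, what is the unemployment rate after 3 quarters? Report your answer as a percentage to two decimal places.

Unemployment rate after three quarters ≈ 6.93%.

With a fixed labor force, u_{t+1} = u_t + s·(1−u_t) − f·u_t = u_t·(1−s−f) + s.
Here 1−s−f = 0.528 and s = 0.031.
u_1 = 0.090300 × 0.528 + 0.031 = 0.078678.
u_2 = 0.078678 × 0.528 + 0.031 = 0.072542.
u_3 = 0.072542 × 0.528 + 0.031 = 0.069302.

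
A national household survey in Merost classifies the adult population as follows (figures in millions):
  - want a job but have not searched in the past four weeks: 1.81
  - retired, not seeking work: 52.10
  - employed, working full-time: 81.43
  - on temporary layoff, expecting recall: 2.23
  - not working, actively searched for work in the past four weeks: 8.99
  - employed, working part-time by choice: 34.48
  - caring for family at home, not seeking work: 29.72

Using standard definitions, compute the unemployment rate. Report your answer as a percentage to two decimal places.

Employed = 81.43 + 34.48 = 115.91 million.
Unemployed = 2.23 + 8.99 = 11.22 million (jobless and actively searching, or on temporary layoff).
Labor force = 115.91 + 11.22 = 127.13 million.
Unemployment rate = 11.22 / 127.13 = 8.83%.

Unemployment rate ≈ 8.83%.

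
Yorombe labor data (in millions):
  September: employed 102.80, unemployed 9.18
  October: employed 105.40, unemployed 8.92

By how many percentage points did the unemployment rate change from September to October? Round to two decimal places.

September: labor force = 102.80 + 9.18 = 111.98; u = 9.18/111.98 = 8.20%.
October: labor force = 105.40 + 8.92 = 114.32; u = 8.92/114.32 = 7.80%.
Change = 7.80% − 8.20% = −0.40 pp.

The unemployment rate changed by −0.40 percentage points.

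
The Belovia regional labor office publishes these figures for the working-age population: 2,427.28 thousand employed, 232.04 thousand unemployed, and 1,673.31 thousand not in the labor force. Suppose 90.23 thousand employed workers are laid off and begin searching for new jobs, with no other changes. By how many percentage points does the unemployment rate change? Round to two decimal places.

The unemployment rate changes by +3.39 percentage points.

Initially, labor force = 2,427.28 + 232.04 = 2,659.32 thousand, so u = 232.04/2,659.32 = 8.73%.
After the change, employed falls and unemployed rises by 90.23; labor force unchanged → E = 2,337.05, U = 322.27, labor force = 2,659.32 thousand.
New unemployment rate = 322.27 / 2,659.32 = 12.12%.
Change = 12.12% − 8.73% = +3.39 percentage points.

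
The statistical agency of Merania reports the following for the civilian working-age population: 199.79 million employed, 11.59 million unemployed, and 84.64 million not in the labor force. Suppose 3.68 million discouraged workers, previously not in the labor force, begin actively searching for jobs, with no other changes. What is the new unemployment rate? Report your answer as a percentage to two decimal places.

New unemployment rate ≈ 7.10%.

Initially, labor force = 199.79 + 11.59 = 211.38 million, so u = 11.59/211.38 = 5.48%.
After the change, unemployed and labor force both rise by 3.68 → E = 199.79, U = 15.27, labor force = 215.06 million.
New unemployment rate = 15.27 / 215.06 = 7.10%.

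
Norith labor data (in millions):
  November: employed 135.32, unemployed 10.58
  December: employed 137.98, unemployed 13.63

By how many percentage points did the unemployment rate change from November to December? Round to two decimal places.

The unemployment rate changed by +1.74 percentage points.

November: labor force = 135.32 + 10.58 = 145.90; u = 10.58/145.90 = 7.25%.
December: labor force = 137.98 + 13.63 = 151.61; u = 13.63/151.61 = 8.99%.
Change = 8.99% − 7.25% = +1.74 pp.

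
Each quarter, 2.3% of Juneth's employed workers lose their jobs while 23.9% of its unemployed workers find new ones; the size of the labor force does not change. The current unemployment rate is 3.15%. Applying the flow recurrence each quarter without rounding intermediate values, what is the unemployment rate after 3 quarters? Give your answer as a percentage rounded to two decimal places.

Unemployment rate after three quarters ≈ 6.52%.

With a fixed labor force, u_{t+1} = u_t + s·(1−u_t) − f·u_t = u_t·(1−s−f) + s.
Here 1−s−f = 0.738 and s = 0.023.
u_1 = 0.031500 × 0.738 + 0.023 = 0.046247.
u_2 = 0.046247 × 0.738 + 0.023 = 0.057130.
u_3 = 0.057130 × 0.738 + 0.023 = 0.065162.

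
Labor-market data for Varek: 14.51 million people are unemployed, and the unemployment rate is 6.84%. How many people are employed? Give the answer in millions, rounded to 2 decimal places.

Labor force = U / u = 14.51 / 0.0684 ≈ 212.13 million.
Employed = labor force − unemployed = 212.13 − 14.51 = 197.62 million.

About 197.62 million are employed.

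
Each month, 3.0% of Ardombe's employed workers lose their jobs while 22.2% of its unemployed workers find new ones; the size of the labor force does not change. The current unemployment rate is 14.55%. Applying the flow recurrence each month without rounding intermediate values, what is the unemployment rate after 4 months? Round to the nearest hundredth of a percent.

With a fixed labor force, u_{t+1} = u_t + s·(1−u_t) − f·u_t = u_t·(1−s−f) + s.
Here 1−s−f = 0.748 and s = 0.030.
u_1 = 0.145500 × 0.748 + 0.030 = 0.138834.
u_2 = 0.138834 × 0.748 + 0.030 = 0.133848.
u_3 = 0.133848 × 0.748 + 0.030 = 0.130118.
u_4 = 0.130118 × 0.748 + 0.030 = 0.127328.

Unemployment rate after four months ≈ 12.73%.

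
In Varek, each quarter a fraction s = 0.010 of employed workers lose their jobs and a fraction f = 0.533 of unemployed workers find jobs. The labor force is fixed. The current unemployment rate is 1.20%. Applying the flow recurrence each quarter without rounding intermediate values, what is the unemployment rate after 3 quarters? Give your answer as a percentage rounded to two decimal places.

With a fixed labor force, u_{t+1} = u_t + s·(1−u_t) − f·u_t = u_t·(1−s−f) + s.
Here 1−s−f = 0.457 and s = 0.010.
u_1 = 0.012000 × 0.457 + 0.010 = 0.015484.
u_2 = 0.015484 × 0.457 + 0.010 = 0.017076.
u_3 = 0.017076 × 0.457 + 0.010 = 0.017804.

Unemployment rate after three quarters ≈ 1.78%.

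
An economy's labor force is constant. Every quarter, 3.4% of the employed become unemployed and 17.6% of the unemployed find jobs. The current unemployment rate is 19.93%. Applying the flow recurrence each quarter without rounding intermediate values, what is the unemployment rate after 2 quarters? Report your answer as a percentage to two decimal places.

With a fixed labor force, u_{t+1} = u_t + s·(1−u_t) − f·u_t = u_t·(1−s−f) + s.
Here 1−s−f = 0.790 and s = 0.034.
u_1 = 0.199300 × 0.790 + 0.034 = 0.191447.
u_2 = 0.191447 × 0.790 + 0.034 = 0.185243.

Unemployment rate after two quarters ≈ 18.52%.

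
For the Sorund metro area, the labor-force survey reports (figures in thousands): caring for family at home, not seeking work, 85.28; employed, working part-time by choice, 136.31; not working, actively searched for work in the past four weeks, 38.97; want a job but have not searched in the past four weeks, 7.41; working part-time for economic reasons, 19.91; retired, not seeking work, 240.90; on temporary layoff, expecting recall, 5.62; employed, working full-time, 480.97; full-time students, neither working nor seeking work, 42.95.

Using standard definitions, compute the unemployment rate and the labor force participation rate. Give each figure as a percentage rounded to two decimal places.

Unemployment rate ≈ 6.54%; labor force participation rate ≈ 64.42%.

Employed = 136.31 + 19.91 + 480.97 = 637.19 thousand (anyone who worked, including part-time for economic reasons, counts as employed).
Unemployed = 38.97 + 5.62 = 44.59 thousand (jobless and actively searching, or on temporary layoff).
Labor force = 637.19 + 44.59 = 681.78 thousand.
Not in labor force = 85.28 + 7.41 + 240.90 + 42.95 = 376.54 thousand (those not working and not actively searching are outside the labor force — including those who want a job but have given up searching).
Civilian working-age population = 681.78 + 376.54 = 1,058.32 thousand.
Unemployment rate = 44.59 / 681.78 = 6.54%.
Labor force participation rate = 681.78 / 1,058.32 = 64.42%.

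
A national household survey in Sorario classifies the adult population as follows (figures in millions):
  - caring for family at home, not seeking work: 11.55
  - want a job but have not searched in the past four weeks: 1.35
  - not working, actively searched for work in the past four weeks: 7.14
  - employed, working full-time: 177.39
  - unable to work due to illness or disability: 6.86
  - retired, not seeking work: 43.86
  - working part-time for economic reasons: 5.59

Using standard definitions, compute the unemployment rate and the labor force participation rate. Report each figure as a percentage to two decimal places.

Employed = 177.39 + 5.59 = 182.98 million (anyone who worked, including part-time for economic reasons, counts as employed).
Unemployed = 7.14 million.
Labor force = 182.98 + 7.14 = 190.12 million.
Not in labor force = 11.55 + 1.35 + 6.86 + 43.86 = 63.62 million (those not working and not actively searching are outside the labor force — including those who want a job but have given up searching).
Civilian working-age population = 190.12 + 63.62 = 253.74 million.
Unemployment rate = 7.14 / 190.12 = 3.76%.
Labor force participation rate = 190.12 / 253.74 = 74.93%.

Unemployment rate ≈ 3.76%; labor force participation rate ≈ 74.93%.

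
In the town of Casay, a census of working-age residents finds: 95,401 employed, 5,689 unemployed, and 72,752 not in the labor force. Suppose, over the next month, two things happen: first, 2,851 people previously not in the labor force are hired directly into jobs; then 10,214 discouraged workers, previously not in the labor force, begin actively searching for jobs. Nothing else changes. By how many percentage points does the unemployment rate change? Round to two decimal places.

Initially, labor force = 95,401 + 5,689 = 101,090, so u = 5,689/101,090 = 5.63%.
After the first change, employed and labor force both rise by 2,851; unemployed unchanged → E = 98,252, U = 5,689, labor force = 103,941.
After the second change, unemployed and labor force both rise by 10,214 → E = 98,252, U = 15,903, labor force = 114,155.
New unemployment rate = 15,903 / 114,155 = 13.93%.
Change = 13.93% − 5.63% = +8.30 percentage points.

The unemployment rate changes by +8.30 percentage points.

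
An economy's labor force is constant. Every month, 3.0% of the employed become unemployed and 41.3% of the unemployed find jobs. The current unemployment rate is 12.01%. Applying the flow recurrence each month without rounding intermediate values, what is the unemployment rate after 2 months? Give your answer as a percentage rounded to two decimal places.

With a fixed labor force, u_{t+1} = u_t + s·(1−u_t) − f·u_t = u_t·(1−s−f) + s.
Here 1−s−f = 0.557 and s = 0.030.
u_1 = 0.120100 × 0.557 + 0.030 = 0.096896.
u_2 = 0.096896 × 0.557 + 0.030 = 0.083971.

Unemployment rate after two months ≈ 8.40%.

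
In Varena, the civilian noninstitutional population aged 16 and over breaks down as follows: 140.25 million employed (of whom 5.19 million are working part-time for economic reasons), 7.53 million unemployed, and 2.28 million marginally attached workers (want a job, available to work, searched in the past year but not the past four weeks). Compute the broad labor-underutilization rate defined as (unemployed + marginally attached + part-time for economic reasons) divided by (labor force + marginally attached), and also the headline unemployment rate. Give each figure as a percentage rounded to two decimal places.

Broad underutilization rate ≈ 10.00%; headline unemployment rate ≈ 5.10%.

Labor force = 140.25 + 7.53 = 147.78 million.
Numerator = 7.53 + 2.28 + 5.19 = 15.00 million.
Denominator = 147.78 + 2.28 = 150.06 million.
Broad rate = 15.00 / 150.06 = 10.00%.
Headline unemployment rate = 7.53 / 147.78 = 5.10%.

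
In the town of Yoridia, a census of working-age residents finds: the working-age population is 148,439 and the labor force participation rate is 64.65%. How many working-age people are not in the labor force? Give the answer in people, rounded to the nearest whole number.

Share not in the labor force = 1 − 0.6465 = 0.3535.
Not in labor force = 0.3535 × 148,439 ≈ 52,473.

About 52,473 are not in the labor force.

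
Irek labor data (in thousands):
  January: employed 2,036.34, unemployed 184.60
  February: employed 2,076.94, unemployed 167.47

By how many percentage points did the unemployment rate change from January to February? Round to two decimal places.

January: labor force = 2,036.34 + 184.60 = 2,220.94; u = 184.60/2,220.94 = 8.31%.
February: labor force = 2,076.94 + 167.47 = 2,244.41; u = 167.47/2,244.41 = 7.46%.
Change = 7.46% − 8.31% = −0.85 pp.

The unemployment rate changed by −0.85 percentage points.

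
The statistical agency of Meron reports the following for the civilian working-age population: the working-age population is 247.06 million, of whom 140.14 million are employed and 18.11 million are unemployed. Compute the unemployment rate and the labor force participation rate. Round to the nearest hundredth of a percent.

Labor force = employed + unemployed = 140.14 + 18.11 = 158.25 million.
Unemployment rate = 18.11 / 158.25 = 11.44%.
Labor force participation rate = 158.25 / 247.06 = 64.05%.

Unemployment rate ≈ 11.44%; labor force participation rate ≈ 64.05%.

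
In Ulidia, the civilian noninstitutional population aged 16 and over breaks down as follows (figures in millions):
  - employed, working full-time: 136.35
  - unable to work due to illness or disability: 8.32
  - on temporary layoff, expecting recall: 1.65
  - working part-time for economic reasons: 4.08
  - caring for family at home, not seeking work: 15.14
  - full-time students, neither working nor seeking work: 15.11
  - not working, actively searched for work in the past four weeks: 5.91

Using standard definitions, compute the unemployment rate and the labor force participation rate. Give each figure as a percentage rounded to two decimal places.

Unemployment rate ≈ 5.11%; labor force participation rate ≈ 79.33%.

Employed = 136.35 + 4.08 = 140.43 million (anyone who worked, including part-time for economic reasons, counts as employed).
Unemployed = 1.65 + 5.91 = 7.56 million (jobless and actively searching, or on temporary layoff).
Labor force = 140.43 + 7.56 = 147.99 million.
Not in labor force = 8.32 + 15.14 + 15.11 = 38.57 million (those not working and not actively searching are outside the labor force).
Civilian working-age population = 147.99 + 38.57 = 186.56 million.
Unemployment rate = 7.56 / 147.99 = 5.11%.
Labor force participation rate = 147.99 / 186.56 = 79.33%.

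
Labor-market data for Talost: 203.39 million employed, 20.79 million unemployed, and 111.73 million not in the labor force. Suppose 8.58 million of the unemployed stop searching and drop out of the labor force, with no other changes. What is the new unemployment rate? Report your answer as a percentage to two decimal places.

New unemployment rate ≈ 5.66%.

Initially, labor force = 203.39 + 20.79 = 224.18 million, so u = 20.79/224.18 = 9.27%.
After the change, unemployed and labor force both fall by 8.58 → E = 203.39, U = 12.21, labor force = 215.60 million.
New unemployment rate = 12.21 / 215.60 = 5.66%.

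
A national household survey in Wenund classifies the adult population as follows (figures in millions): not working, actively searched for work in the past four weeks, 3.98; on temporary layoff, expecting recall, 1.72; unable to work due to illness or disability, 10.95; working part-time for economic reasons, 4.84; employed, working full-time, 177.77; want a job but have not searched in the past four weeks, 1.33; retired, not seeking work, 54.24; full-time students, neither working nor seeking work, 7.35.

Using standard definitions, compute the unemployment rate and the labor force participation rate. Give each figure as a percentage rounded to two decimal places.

Unemployment rate ≈ 3.03%; labor force participation rate ≈ 71.82%.

Employed = 4.84 + 177.77 = 182.61 million (anyone who worked, including part-time for economic reasons, counts as employed).
Unemployed = 3.98 + 1.72 = 5.70 million (jobless and actively searching, or on temporary layoff).
Labor force = 182.61 + 5.70 = 188.31 million.
Not in labor force = 10.95 + 1.33 + 54.24 + 7.35 = 73.87 million (those not working and not actively searching are outside the labor force — including those who want a job but have given up searching).
Civilian working-age population = 188.31 + 73.87 = 262.18 million.
Unemployment rate = 5.70 / 188.31 = 3.03%.
Labor force participation rate = 188.31 / 262.18 = 71.82%.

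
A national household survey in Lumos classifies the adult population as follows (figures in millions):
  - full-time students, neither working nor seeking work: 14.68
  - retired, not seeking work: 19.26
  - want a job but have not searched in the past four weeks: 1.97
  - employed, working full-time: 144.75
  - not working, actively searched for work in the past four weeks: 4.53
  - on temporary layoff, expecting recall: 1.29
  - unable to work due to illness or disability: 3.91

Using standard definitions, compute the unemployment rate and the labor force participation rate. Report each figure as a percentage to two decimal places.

Unemployment rate ≈ 3.87%; labor force participation rate ≈ 79.09%.

Employed = 144.75 million.
Unemployed = 4.53 + 1.29 = 5.82 million (jobless and actively searching, or on temporary layoff).
Labor force = 144.75 + 5.82 = 150.57 million.
Not in labor force = 14.68 + 19.26 + 1.97 + 3.91 = 39.82 million (those not working and not actively searching are outside the labor force — including those who want a job but have given up searching).
Civilian working-age population = 150.57 + 39.82 = 190.39 million.
Unemployment rate = 5.82 / 150.57 = 3.87%.
Labor force participation rate = 150.57 / 190.39 = 79.09%.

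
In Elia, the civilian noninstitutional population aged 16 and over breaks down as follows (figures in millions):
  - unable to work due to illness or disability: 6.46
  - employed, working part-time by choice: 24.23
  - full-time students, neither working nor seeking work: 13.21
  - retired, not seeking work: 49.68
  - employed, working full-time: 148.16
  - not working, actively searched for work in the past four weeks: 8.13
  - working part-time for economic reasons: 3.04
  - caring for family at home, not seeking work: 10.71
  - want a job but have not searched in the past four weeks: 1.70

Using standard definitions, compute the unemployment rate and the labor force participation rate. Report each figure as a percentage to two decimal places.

Employed = 24.23 + 148.16 + 3.04 = 175.43 million (anyone who worked, including part-time for economic reasons, counts as employed).
Unemployed = 8.13 million.
Labor force = 175.43 + 8.13 = 183.56 million.
Not in labor force = 6.46 + 13.21 + 49.68 + 10.71 + 1.70 = 81.76 million (those not working and not actively searching are outside the labor force — including those who want a job but have given up searching).
Civilian working-age population = 183.56 + 81.76 = 265.32 million.
Unemployment rate = 8.13 / 183.56 = 4.43%.
Labor force participation rate = 183.56 / 265.32 = 69.18%.

Unemployment rate ≈ 4.43%; labor force participation rate ≈ 69.18%.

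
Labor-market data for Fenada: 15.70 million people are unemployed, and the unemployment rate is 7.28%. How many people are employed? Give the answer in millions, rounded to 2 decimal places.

About 199.96 million are employed.

Labor force = U / u = 15.70 / 0.0728 ≈ 215.66 million.
Employed = labor force − unemployed = 215.66 − 15.70 = 199.96 million.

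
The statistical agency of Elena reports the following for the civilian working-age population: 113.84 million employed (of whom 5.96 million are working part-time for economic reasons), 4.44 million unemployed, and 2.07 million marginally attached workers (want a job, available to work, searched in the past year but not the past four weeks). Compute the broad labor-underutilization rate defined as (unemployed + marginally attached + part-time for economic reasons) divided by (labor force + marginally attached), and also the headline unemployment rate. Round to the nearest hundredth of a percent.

Labor force = 113.84 + 4.44 = 118.28 million.
Numerator = 4.44 + 2.07 + 5.96 = 12.47 million.
Denominator = 118.28 + 2.07 = 120.35 million.
Broad rate = 12.47 / 120.35 = 10.36%.
Headline unemployment rate = 4.44 / 118.28 = 3.75%.

Broad underutilization rate ≈ 10.36%; headline unemployment rate ≈ 3.75%.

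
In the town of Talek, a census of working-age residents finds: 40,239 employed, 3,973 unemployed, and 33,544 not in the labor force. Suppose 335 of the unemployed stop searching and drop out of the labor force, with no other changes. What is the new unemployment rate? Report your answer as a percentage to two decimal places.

Initially, labor force = 40,239 + 3,973 = 44,212, so u = 3,973/44,212 = 8.99%.
After the change, unemployed and labor force both fall by 335 → E = 40,239, U = 3,638, labor force = 43,877.
New unemployment rate = 3,638 / 43,877 = 8.29%.

New unemployment rate ≈ 8.29%.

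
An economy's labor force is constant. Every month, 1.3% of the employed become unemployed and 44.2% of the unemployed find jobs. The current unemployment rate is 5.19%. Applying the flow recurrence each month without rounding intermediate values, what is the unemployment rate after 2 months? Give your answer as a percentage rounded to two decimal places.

Unemployment rate after two months ≈ 3.55%.

With a fixed labor force, u_{t+1} = u_t + s·(1−u_t) − f·u_t = u_t·(1−s−f) + s.
Here 1−s−f = 0.545 and s = 0.013.
u_1 = 0.051900 × 0.545 + 0.013 = 0.041286.
u_2 = 0.041286 × 0.545 + 0.013 = 0.035501.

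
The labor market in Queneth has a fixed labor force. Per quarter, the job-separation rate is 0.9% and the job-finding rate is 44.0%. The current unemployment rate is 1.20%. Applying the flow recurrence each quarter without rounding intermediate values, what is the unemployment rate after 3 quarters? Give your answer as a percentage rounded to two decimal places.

With a fixed labor force, u_{t+1} = u_t + s·(1−u_t) − f·u_t = u_t·(1−s−f) + s.
Here 1−s−f = 0.551 and s = 0.009.
u_1 = 0.012000 × 0.551 + 0.009 = 0.015612.
u_2 = 0.015612 × 0.551 + 0.009 = 0.017602.
u_3 = 0.017602 × 0.551 + 0.009 = 0.018699.

Unemployment rate after three quarters ≈ 1.87%.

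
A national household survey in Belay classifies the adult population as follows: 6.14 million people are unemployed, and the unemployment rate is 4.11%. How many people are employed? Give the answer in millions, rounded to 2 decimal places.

About 143.25 million are employed.

Labor force = U / u = 6.14 / 0.0411 ≈ 149.39 million.
Employed = labor force − unemployed = 149.39 − 6.14 = 143.25 million.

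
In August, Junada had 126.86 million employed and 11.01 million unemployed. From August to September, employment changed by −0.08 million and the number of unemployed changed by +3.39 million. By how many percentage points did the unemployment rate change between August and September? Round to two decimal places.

The unemployment rate changed by +2.21 percentage points.

August: labor force = 126.86 + 11.01 = 137.87; u = 11.01/137.87 = 7.99%.
September: labor force = 126.78 + 14.40 = 141.18; u = 14.40/141.18 = 10.20%.
Change = 10.20% − 7.99% = +2.21 pp.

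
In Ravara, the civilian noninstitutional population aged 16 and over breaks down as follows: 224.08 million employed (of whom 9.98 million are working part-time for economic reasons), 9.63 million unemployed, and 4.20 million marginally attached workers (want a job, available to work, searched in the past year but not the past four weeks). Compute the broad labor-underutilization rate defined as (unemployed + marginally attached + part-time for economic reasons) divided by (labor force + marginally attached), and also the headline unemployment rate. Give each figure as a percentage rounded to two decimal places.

Labor force = 224.08 + 9.63 = 233.71 million.
Numerator = 9.63 + 4.20 + 9.98 = 23.81 million.
Denominator = 233.71 + 4.20 = 237.91 million.
Broad rate = 23.81 / 237.91 = 10.01%.
Headline unemployment rate = 9.63 / 233.71 = 4.12%.

Broad underutilization rate ≈ 10.01%; headline unemployment rate ≈ 4.12%.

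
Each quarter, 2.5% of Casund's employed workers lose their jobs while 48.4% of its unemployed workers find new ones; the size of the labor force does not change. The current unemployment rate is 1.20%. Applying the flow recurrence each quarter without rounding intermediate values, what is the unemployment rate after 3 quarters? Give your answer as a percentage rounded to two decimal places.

Unemployment rate after three quarters ≈ 4.47%.

With a fixed labor force, u_{t+1} = u_t + s·(1−u_t) − f·u_t = u_t·(1−s−f) + s.
Here 1−s−f = 0.491 and s = 0.025.
u_1 = 0.012000 × 0.491 + 0.025 = 0.030892.
u_2 = 0.030892 × 0.491 + 0.025 = 0.040168.
u_3 = 0.040168 × 0.491 + 0.025 = 0.044722.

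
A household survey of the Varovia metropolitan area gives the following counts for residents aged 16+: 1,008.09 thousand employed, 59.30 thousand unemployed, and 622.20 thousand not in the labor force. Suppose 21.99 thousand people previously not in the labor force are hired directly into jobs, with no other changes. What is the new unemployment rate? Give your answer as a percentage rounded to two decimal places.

Initially, labor force = 1,008.09 + 59.30 = 1,067.39 thousand, so u = 59.30/1,067.39 = 5.56%.
After the change, employed and labor force both rise by 21.99; unemployed unchanged → E = 1,030.08, U = 59.30, labor force = 1,089.38 thousand.
New unemployment rate = 59.30 / 1,089.38 = 5.44%.

New unemployment rate ≈ 5.44%.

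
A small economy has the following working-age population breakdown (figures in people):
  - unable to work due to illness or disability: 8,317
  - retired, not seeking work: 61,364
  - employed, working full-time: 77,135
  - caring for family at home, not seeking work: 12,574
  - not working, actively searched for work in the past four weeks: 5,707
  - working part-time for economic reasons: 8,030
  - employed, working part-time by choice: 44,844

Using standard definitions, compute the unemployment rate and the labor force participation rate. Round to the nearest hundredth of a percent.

Unemployment rate ≈ 4.21%; labor force participation rate ≈ 62.26%.

Employed = 77,135 + 8,030 + 44,844 = 130,009 (anyone who worked, including part-time for economic reasons, counts as employed).
Unemployed = 5,707.
Labor force = 130,009 + 5,707 = 135,716.
Not in labor force = 8,317 + 61,364 + 12,574 = 82,255 (those not working and not actively searching are outside the labor force).
Civilian working-age population = 135,716 + 82,255 = 217,971.
Unemployment rate = 5,707 / 135,716 = 4.21%.
Labor force participation rate = 135,716 / 217,971 = 62.26%.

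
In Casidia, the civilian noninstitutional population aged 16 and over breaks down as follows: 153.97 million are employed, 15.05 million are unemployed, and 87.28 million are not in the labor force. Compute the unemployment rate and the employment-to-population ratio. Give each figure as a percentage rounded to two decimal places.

Labor force = employed + unemployed = 153.97 + 15.05 = 169.02 million.
Working-age population = 169.02 + 87.28 = 256.30 million.
Unemployment rate = 15.05 / 169.02 = 8.90%.
Employment-population ratio = 153.97 / 256.30 = 60.07%.

Unemployment rate ≈ 8.90%; employment-population ratio ≈ 60.07%.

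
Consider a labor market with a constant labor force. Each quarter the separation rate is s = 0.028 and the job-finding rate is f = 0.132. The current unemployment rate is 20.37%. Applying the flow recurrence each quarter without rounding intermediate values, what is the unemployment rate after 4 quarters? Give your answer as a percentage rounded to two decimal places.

Unemployment rate after four quarters ≈ 18.93%.

With a fixed labor force, u_{t+1} = u_t + s·(1−u_t) − f·u_t = u_t·(1−s−f) + s.
Here 1−s−f = 0.840 and s = 0.028.
u_1 = 0.203700 × 0.840 + 0.028 = 0.199108.
u_2 = 0.199108 × 0.840 + 0.028 = 0.195251.
u_3 = 0.195251 × 0.840 + 0.028 = 0.192011.
u_4 = 0.192011 × 0.840 + 0.028 = 0.189289.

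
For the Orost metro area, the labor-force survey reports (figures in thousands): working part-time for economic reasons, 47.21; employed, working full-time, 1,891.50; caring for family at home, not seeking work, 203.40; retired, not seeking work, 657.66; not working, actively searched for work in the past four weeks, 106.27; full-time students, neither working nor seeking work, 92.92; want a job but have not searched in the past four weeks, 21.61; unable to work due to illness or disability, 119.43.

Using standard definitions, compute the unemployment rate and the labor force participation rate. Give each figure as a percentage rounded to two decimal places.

Employed = 47.21 + 1,891.50 = 1,938.71 thousand (anyone who worked, including part-time for economic reasons, counts as employed).
Unemployed = 106.27 thousand.
Labor force = 1,938.71 + 106.27 = 2,044.98 thousand.
Not in labor force = 203.40 + 657.66 + 92.92 + 21.61 + 119.43 = 1,095.02 thousand (those not working and not actively searching are outside the labor force — including those who want a job but have given up searching).
Civilian working-age population = 2,044.98 + 1,095.02 = 3,140.00 thousand.
Unemployment rate = 106.27 / 2,044.98 = 5.20%.
Labor force participation rate = 2,044.98 / 3,140.00 = 65.13%.

Unemployment rate ≈ 5.20%; labor force participation rate ≈ 65.13%.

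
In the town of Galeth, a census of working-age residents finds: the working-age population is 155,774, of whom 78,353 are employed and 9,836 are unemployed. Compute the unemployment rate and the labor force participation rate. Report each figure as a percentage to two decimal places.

Unemployment rate ≈ 11.15%; labor force participation rate ≈ 56.61%.

Labor force = employed + unemployed = 78,353 + 9,836 = 88,189.
Unemployment rate = 9,836 / 88,189 = 11.15%.
Labor force participation rate = 88,189 / 155,774 = 56.61%.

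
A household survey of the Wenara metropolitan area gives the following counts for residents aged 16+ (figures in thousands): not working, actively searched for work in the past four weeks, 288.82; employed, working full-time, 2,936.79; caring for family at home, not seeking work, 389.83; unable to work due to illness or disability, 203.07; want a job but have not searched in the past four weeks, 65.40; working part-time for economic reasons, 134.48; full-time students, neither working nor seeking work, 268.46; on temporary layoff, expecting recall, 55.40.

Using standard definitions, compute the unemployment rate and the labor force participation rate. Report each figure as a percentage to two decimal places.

Employed = 2,936.79 + 134.48 = 3,071.27 thousand (anyone who worked, including part-time for economic reasons, counts as employed).
Unemployed = 288.82 + 55.40 = 344.22 thousand (jobless and actively searching, or on temporary layoff).
Labor force = 3,071.27 + 344.22 = 3,415.49 thousand.
Not in labor force = 389.83 + 203.07 + 65.40 + 268.46 = 926.76 thousand (those not working and not actively searching are outside the labor force — including those who want a job but have given up searching).
Civilian working-age population = 3,415.49 + 926.76 = 4,342.25 thousand.
Unemployment rate = 344.22 / 3,415.49 = 10.08%.
Labor force participation rate = 3,415.49 / 4,342.25 = 78.66%.

Unemployment rate ≈ 10.08%; labor force participation rate ≈ 78.66%.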